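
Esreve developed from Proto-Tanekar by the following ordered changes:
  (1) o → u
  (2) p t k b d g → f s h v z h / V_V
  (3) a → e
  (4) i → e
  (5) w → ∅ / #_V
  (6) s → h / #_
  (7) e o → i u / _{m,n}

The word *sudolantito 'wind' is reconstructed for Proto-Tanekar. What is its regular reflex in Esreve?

Esreve: *sudolantito > sudulantitu > suzulantisu > suzulentisu > suzulentesu > huzulentesu > huzulintesu  (by vowel merger, intervocalic lenition, vowel merger, vowel merger, debuccalisation, pre-nasal raising)

huzulintesu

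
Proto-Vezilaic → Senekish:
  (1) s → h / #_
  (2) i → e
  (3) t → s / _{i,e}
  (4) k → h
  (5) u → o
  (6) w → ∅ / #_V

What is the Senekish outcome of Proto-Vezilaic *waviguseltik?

avegoselseh

Senekish: *waviguseltik
  waviguseltik (rule 1 does not apply)
  waviguseltik → waveguseltek   [vowel merger]
  waveguseltek → waveguselsek   [palatalisation]
  waveguselsek → waveguselseh   [unconditioned shift]
  waveguselseh → wavegoselseh   [vowel merger]
  wavegoselseh → avegoselseh   [glide loss]
  giving Senekish avegoselseh.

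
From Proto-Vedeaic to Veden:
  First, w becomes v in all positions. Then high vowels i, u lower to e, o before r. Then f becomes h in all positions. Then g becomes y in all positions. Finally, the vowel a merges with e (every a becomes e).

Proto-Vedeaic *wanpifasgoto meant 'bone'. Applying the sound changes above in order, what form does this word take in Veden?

Veden: *wanpifasgoto > vanpifasgoto > vanpihasgoto > vanpihasyoto > venpihesyoto  (by unconditioned shift, unconditioned shift, unconditioned shift, vowel merger)

venpihesyoto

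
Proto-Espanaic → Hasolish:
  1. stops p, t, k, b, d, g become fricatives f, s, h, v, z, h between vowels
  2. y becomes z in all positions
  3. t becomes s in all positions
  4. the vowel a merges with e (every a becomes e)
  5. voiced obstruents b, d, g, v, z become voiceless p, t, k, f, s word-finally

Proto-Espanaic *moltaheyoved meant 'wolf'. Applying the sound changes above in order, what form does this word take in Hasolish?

molsehezovet

Hasolish: start from *moltaheyoved.
  rule 1: no change — moltaheyoved
  rule 2 (unconditioned shift): moltaheyoved → moltahezoved
  rule 3 (unconditioned shift): moltahezoved → molsahezoved
  rule 4 (vowel merger): molsahezoved → molsehezoved
  rule 5 (final devoicing): molsehezoved → molsehezovet
  ⇒ Hasolish molsehezovet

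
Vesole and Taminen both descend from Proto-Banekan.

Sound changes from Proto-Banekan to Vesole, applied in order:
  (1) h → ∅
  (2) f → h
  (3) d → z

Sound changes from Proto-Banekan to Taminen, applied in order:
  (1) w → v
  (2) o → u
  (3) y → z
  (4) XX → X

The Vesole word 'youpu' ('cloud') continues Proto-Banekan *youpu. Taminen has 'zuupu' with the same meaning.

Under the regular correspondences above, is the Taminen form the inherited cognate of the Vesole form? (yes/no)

no

Derive the expected Taminen reflex of *youpu:
Taminen: start from *youpu.
  rule 1: no change — youpu
  rule 2 (vowel merger): youpu → yuupu
  rule 3 (unconditioned shift): yuupu → zuupu
  rule 4 (degemination): zuupu → zupu
  ⇒ Taminen zupu
The regular Taminen reflex would be 'zupu', but the attested form is 'zuupu'. The correspondence is irregular, so they are not cognates (the Taminen form has a different source).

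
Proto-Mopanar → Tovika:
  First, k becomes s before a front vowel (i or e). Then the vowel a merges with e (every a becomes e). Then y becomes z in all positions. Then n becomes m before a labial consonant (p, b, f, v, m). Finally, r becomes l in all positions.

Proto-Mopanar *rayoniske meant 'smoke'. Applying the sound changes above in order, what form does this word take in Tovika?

Tovika: *rayoniske
  rayoniske → rayonisse   [palatalisation]
  rayonisse → reyonisse   [vowel merger]
  reyonisse → rezonisse   [unconditioned shift]
  rezonisse (rule 4 does not apply)
  rezonisse → lezonisse   [unconditioned shift]
  giving Tovika lezonisse.

lezonisse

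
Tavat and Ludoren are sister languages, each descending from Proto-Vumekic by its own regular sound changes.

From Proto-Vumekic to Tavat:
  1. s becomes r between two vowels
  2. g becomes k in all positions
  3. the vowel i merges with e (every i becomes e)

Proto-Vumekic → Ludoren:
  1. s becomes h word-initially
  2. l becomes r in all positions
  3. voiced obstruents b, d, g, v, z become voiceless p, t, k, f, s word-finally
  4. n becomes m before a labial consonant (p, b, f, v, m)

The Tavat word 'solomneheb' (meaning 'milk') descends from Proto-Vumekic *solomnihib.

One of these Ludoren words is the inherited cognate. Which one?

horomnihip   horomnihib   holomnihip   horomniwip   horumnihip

horomnihip

Ludoren: *solomnihib > holomnihib > horomnihib > horomnihip  (by debuccalisation, unconditioned shift, final devoicing)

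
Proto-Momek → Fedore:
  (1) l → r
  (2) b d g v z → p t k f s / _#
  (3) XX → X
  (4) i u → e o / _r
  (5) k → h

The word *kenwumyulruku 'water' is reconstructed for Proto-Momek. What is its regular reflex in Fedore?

henwumyoruhu

Fedore: *kenwumyulruku > kenwumyurruku > kenwumyuruku > kenwumyoruku > henwumyoruhu  (by unconditioned shift, degemination, pre-rhotic lowering, unconditioned shift)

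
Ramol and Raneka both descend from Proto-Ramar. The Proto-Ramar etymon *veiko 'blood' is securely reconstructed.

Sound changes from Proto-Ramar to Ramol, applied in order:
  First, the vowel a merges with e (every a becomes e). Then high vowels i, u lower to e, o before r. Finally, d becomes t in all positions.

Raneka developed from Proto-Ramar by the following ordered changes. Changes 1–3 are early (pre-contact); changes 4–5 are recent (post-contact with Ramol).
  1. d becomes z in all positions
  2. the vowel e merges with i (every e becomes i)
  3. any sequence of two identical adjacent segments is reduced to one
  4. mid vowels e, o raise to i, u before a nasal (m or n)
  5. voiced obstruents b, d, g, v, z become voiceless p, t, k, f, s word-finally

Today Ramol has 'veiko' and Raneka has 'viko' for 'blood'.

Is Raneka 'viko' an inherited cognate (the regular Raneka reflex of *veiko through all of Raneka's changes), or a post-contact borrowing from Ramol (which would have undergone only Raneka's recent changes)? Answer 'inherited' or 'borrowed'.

If inherited, *veiko would pass through all of Raneka's changes:
Raneka: start from *veiko.
  rule 1: no change — veiko
  rule 2 (vowel merger): veiko → viiko
  rule 3 (degemination): viiko → viko
  rule 4: no change — viko
  rule 5: no change — viko
  ⇒ Raneka viko
If borrowed from Ramol 'veiko' after the early changes, it would undergo only the recent ones:
  rule 4 (pre-nasal raising): no change (veiko)
  rule 5 (final devoicing): no change (veiko)
  ⇒ as a loan: veiko
Raneka 'viko' matches the inherited outcome exactly, so it is an inherited cognate, not a loan.

inherited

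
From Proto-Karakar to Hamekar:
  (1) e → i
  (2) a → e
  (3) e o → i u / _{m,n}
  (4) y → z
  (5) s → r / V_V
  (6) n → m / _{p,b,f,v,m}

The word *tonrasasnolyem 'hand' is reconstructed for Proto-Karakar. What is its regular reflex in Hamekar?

tunreresnolzim

Hamekar: *tonrasasnolyem > tonrasasnolyim > tonresesnolyim > tunresesnolyim > tunresesnolzim > tunreresnolzim  (by vowel merger, vowel merger, pre-nasal raising, unconditioned shift, rhotacism)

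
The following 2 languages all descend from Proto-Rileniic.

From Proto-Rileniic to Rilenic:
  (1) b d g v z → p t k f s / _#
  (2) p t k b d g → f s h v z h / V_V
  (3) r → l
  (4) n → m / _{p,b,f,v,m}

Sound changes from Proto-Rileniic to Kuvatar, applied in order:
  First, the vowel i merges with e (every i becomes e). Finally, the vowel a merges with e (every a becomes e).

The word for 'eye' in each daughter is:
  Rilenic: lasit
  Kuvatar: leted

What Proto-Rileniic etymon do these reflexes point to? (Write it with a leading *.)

*latid

Position 4: Rilenic has i, Kuvatar has e. Rilenic preserves i here (none of its changes turn any other segment into i), so the proto-segment is *i.
Position 3: Rilenic has s, Kuvatar has t. Kuvatar preserves t here (none of its changes turn any other segment into t), so the proto-segment is *t.
Position 5: Rilenic has t, Kuvatar has d. Kuvatar preserves d here (none of its changes turn any other segment into d), so the proto-segment is *d.
Continuing position by position gives *latid; check it forward:
Rilenic: *latid > latit > lasit  (by final devoicing, intervocalic lenition)
Kuvatar: start from *latid.
  rule 1 (vowel merger): latid → lated
  rule 2 (vowel merger): lated → leted
  ⇒ Kuvatar leted
*latid is the unique common source.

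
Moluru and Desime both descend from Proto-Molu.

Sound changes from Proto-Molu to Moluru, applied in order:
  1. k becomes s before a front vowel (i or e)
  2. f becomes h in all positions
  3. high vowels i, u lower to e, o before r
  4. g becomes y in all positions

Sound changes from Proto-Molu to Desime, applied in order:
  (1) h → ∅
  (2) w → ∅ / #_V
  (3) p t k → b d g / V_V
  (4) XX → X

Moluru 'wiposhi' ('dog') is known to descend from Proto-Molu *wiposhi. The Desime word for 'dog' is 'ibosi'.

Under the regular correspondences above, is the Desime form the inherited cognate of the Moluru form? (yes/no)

Derive the expected Desime reflex of *wiposhi:
Desime: *wiposhi > wiposi > iposi > ibosi  (by h-loss, glide loss, intervocalic voicing)
Desime 'ibosi' matches the regular reflex exactly, so the pair is cognate.

yes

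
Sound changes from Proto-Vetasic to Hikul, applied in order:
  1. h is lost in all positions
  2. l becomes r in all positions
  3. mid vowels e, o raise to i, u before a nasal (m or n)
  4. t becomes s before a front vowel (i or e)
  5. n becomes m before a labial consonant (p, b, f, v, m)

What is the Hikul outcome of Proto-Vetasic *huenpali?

uimpari

Hikul: *huenpali
  huenpali → uenpali   [h-loss]
  uenpali → uenpari   [unconditioned shift]
  uenpari → uinpari   [pre-nasal raising]
  uinpari (rule 4 does not apply)
  uinpari → uimpari   [nasal place assimilation]
  giving Hikul uimpari.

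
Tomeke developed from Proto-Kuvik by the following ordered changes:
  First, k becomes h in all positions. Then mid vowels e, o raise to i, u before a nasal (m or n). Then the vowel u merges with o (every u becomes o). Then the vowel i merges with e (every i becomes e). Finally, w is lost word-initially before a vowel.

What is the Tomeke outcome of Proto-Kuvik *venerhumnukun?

Tomeke: *venerhumnukun
  venerhumnukun → venerhumnuhun   [unconditioned shift]
  venerhumnuhun → vinerhumnuhun   [pre-nasal raising]
  vinerhumnuhun → vinerhomnohon   [vowel merger]
  vinerhomnohon → venerhomnohon   [vowel merger]
  venerhomnohon (rule 5 does not apply)
  giving Tomeke venerhomnohon.

venerhomnohon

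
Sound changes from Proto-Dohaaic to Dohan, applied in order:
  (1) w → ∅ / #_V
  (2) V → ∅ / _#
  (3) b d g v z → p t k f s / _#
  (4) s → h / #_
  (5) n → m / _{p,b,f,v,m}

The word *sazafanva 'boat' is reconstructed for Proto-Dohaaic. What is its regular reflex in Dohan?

Dohan: start from *sazafanva.
  rule 1: no change — sazafanva
  rule 2 (apocope): sazafanva → sazafanv
  rule 3 (final devoicing): sazafanv → sazafanf
  rule 4 (debuccalisation): sazafanf → hazafanf
  rule 5 (nasal place assimilation): hazafanf → hazafamf
  ⇒ Dohan hazafamf

hazafamf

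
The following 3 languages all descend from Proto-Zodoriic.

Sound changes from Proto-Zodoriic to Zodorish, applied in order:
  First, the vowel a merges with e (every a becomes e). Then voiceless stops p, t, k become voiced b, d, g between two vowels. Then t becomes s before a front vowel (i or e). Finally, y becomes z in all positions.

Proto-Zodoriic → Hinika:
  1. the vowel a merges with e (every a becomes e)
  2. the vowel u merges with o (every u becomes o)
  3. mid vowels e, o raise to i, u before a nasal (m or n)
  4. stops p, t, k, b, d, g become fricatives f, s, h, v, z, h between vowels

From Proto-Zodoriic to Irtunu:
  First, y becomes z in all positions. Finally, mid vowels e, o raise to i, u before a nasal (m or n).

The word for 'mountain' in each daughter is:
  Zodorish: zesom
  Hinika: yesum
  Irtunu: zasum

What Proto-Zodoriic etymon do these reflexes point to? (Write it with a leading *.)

*yasom

Position 2: Zodorish has e, Hinika has e, Irtunu has a. Irtunu preserves a here (none of its changes turn any other segment into a), so the proto-segment is *a.
Position 4: Zodorish has o, Hinika has u, Irtunu has u. Zodorish preserves o here (none of its changes turn any other segment into o), so the proto-segment is *o.
Verify the candidate proto-form against each daughter:
Zodorish: *yasom > yesom > zesom  (by vowel merger, unconditioned shift)
Hinika: start from *yasom.
  rule 1 (vowel merger): yasom → yesom
  rule 2: no change — yesom
  rule 3 (pre-nasal raising): yesom → yesum
  rule 4: no change — yesum
  ⇒ Hinika yesum
Irtunu: start from *yasom.
  rule 1 (unconditioned shift): yasom → zasom
  rule 2 (pre-nasal raising): zasom → zasum
  ⇒ Irtunu zasum
Only *yasom yields all of Zodorish zesom, Hinika yesum, Irtunu zasum.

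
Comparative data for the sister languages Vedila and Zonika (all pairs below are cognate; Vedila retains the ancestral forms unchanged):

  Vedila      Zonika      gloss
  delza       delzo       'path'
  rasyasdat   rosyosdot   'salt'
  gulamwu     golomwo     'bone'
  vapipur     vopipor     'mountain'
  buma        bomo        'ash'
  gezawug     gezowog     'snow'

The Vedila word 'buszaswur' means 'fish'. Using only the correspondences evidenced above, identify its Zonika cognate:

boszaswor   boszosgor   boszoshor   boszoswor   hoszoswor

boszoswor

gulamwu ~ golomwo, gezawug ~ gezowog — Vedila u corresponds to Zonika o after a consonant, before a consonant other than r, m, n, p, b, f, v.
rasyasdat ~ rosyosdot, gezawug ~ gezowog — Vedila a corresponds to Zonika o after a consonant, before a consonant other than r, m, n, p, b, f, v.
vapipur ~ vopipor — Vedila u corresponds to Zonika o after a consonant, before r.
Applying these to Vedila 'buszaswur':
  buszaswur → boszaswur   (u→o after a consonant, before a consonant other than r, m, n, p, b, f, v)
  boszaswur → boszoswur   (a→o after a consonant, before a consonant other than r, m, n, p, b, f, v)
  boszoswur → boszoswor   (u→o after a consonant, before r)
So the Zonika cognate is 'boszoswor'.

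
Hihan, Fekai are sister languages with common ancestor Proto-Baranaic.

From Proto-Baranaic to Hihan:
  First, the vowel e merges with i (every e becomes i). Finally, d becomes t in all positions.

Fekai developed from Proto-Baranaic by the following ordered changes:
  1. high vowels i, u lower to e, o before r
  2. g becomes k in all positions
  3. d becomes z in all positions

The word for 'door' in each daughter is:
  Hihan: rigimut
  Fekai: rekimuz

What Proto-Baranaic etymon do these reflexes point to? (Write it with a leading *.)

*regimud

Position 3: Hihan has g, Fekai has k. Hihan preserves g here (none of its changes turn any other segment into g), so the proto-segment is *g.
Position 7: Hihan has t, Fekai has z. Taking the neighbouring segments as reconstructed: Hihan t could go back to *t or *d; Fekai z could go back to *d or *z — the one source consistent with every daughter is *d.
Position 2: Hihan has i, Fekai has e. Taking the neighbouring segments as reconstructed: Hihan i could go back to *e or *i; Fekai e can only go back to *e — the one source consistent with every daughter is *e.
Continuing position by position gives *regimud; check it forward:
Hihan: *regimud > rigimud > rigimut  (by vowel merger, unconditioned shift)
Fekai: *regimud > rekimud > rekimuz  (by unconditioned shift, unconditioned shift)
Only *regimud yields all of Hihan rigimut, Fekai rekimuz.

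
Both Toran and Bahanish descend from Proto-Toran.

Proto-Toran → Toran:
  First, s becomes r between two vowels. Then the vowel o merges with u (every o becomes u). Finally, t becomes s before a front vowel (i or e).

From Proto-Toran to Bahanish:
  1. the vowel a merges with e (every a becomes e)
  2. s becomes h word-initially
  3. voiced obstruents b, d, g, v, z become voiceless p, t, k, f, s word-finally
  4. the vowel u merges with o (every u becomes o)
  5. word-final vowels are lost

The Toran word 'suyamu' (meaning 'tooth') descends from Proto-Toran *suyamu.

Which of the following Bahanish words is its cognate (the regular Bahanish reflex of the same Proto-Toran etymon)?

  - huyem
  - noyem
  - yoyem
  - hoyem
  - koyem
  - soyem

Bahanish: *suyamu
  suyamu → suyemu   [vowel merger]
  suyemu → huyemu   [debuccalisation]
  huyemu (rule 3 does not apply)
  huyemu → hoyemo   [vowel merger]
  hoyemo → hoyem   [apocope]
  giving Bahanish hoyem.
Only 'hoyem' matches the regular Bahanish development of *suyamu.

hoyem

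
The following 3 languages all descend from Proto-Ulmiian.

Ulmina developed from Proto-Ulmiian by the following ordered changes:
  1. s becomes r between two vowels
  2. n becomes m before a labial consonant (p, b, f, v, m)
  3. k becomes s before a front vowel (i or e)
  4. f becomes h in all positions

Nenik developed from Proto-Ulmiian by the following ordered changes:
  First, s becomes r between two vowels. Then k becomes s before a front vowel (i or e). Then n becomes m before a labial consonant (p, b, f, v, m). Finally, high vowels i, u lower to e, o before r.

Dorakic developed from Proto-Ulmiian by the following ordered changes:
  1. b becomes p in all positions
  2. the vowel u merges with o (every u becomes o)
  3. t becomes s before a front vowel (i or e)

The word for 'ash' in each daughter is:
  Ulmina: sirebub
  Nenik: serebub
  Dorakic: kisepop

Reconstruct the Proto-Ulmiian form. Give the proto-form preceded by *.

*kisebub

Position 1: Ulmina has s, Nenik has s, Dorakic has k. Dorakic preserves k here (none of its changes turn any other segment into k), so the proto-segment is *k.
Position 6: Ulmina has u, Nenik has u, Dorakic has o. Ulmina preserves u here (none of its changes turn any other segment into u), so the proto-segment is *u.
Position 5: Ulmina has b, Nenik has b, Dorakic has p. Ulmina preserves b here (none of its changes turn any other segment into b), so the proto-segment is *b.
Verify the candidate proto-form against each daughter:
Ulmina: start from *kisebub.
  rule 1 (rhotacism): kisebub → kirebub
  rule 2: no change — kirebub
  rule 3 (palatalisation): kirebub → sirebub
  rule 4: no change — sirebub
  ⇒ Ulmina sirebub
Nenik: *kisebub > kirebub > sirebub > serebub  (by rhotacism, palatalisation, pre-rhotic lowering)
Dorakic: *kisebub
  kisebub → kisepup   [unconditioned shift]
  kisepup → kisepop   [vowel merger]
  kisepop (rule 3 does not apply)
  giving Dorakic kisepop.
Only *kisebub yields all of Ulmina sirebub, Nenik serebub, Dorakic kisepop.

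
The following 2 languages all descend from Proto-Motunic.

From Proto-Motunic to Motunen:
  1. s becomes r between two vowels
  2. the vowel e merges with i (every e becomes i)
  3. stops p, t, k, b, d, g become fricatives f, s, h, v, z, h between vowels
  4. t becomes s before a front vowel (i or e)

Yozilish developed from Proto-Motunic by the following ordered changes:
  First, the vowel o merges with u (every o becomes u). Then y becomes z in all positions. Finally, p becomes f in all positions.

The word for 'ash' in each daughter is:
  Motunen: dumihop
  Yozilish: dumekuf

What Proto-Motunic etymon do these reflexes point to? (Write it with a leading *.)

*dumekop

Position 4: Motunen has i, Yozilish has e. Yozilish preserves e here (none of its changes turn any other segment into e), so the proto-segment is *e.
Position 5: Motunen has h, Yozilish has k. Yozilish preserves k here (none of its changes turn any other segment into k), so the proto-segment is *k.
Position 6: Motunen has o, Yozilish has u. Motunen preserves o here (none of its changes turn any other segment into o), so the proto-segment is *o.
Continuing position by position gives *dumekop; check it forward:
Motunen: *dumekop
  dumekop (rule 1 does not apply)
  dumekop → dumikop   [vowel merger]
  dumikop → dumihop   [intervocalic lenition]
  dumihop (rule 4 does not apply)
  giving Motunen dumihop.
Yozilish: *dumekop > dumekup > dumekuf  (by vowel merger, unconditioned shift)
*dumekop is the unique common source.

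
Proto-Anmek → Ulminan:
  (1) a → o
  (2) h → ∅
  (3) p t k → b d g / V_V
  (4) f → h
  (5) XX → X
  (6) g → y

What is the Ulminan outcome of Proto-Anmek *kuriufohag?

kuriuhoy

Ulminan: *kuriufohag
  kuriufohag → kuriufohog   [vowel merger]
  kuriufohog → kuriufoog   [h-loss]
  kuriufoog (rule 3 does not apply)
  kuriufoog → kuriuhoog   [unconditioned shift]
  kuriuhoog → kuriuhog   [degemination]
  kuriuhog → kuriuhoy   [unconditioned shift]
  giving Ulminan kuriuhoy.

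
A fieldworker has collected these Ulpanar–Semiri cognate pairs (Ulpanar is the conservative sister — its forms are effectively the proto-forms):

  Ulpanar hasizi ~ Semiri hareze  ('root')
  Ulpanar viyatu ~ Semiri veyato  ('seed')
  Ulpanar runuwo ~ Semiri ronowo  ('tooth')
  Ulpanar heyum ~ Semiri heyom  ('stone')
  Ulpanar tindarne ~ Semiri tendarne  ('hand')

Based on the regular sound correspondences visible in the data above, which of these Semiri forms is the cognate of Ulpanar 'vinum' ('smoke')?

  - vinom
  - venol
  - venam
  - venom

tindarne ~ tendarne — Ulpanar i corresponds to Semiri e after a consonant, before a nasal.
heyum ~ heyom — Ulpanar u corresponds to Semiri o after a consonant, before a nasal.
Applying these to Ulpanar 'vinum':
  vinum → venum   (i→e after a consonant, before a nasal)
  venum → venom   (u→o after a consonant, before a nasal)
So the Semiri cognate is 'venom'.

venom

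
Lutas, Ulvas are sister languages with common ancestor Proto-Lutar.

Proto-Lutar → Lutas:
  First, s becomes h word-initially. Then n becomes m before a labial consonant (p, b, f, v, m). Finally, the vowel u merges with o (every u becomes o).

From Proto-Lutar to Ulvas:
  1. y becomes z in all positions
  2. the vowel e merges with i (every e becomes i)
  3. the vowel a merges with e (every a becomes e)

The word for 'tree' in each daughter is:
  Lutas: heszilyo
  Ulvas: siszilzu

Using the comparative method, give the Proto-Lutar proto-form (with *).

*seszilyu

Position 8: Lutas has o, Ulvas has u. Ulvas preserves u here (none of its changes turn any other segment into u), so the proto-segment is *u.
Position 2: Lutas has e, Ulvas has i. Lutas preserves e here (none of its changes turn any other segment into e), so the proto-segment is *e.
Position 7: Lutas has y, Ulvas has z. Lutas preserves y here (none of its changes turn any other segment into y), so the proto-segment is *y.
This points to *seszilyu. Verify forward in each daughter:
Lutas: start from *seszilyu.
  rule 1 (debuccalisation): seszilyu → heszilyu
  rule 2: no change — heszilyu
  rule 3 (vowel merger): heszilyu → heszilyo
  ⇒ Lutas heszilyo
Ulvas: *seszilyu > seszilzu > siszilzu  (by unconditioned shift, vowel merger)
*seszilyu is the unique common source.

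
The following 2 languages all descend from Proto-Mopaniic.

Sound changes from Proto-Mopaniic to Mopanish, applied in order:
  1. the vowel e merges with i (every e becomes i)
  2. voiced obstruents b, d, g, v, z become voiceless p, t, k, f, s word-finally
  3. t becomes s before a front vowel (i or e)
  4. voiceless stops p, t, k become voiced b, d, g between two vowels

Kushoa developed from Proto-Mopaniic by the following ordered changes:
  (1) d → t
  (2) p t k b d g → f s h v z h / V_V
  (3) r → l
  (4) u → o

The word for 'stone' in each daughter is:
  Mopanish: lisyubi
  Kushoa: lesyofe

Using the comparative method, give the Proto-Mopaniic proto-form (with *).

Position 6: Mopanish has b, Kushoa has f. Taking the neighbouring segments as reconstructed: Mopanish b could go back to *p or *b; Kushoa f could go back to *p or *f — the one source consistent with every daughter is *p.
Position 2: Mopanish has i, Kushoa has e. Kushoa preserves e here (none of its changes turn any other segment into e), so the proto-segment is *e.
Position 5: Mopanish has u, Kushoa has o. Mopanish preserves u here (none of its changes turn any other segment into u), so the proto-segment is *u.
This points to *lesyupe. Verify forward in each daughter:
Mopanish: start from *lesyupe.
  rule 1 (vowel merger): lesyupe → lisyupi
  rule 2: no change — lisyupi
  rule 3: no change — lisyupi
  rule 4 (intervocalic voicing): lisyupi → lisyubi
  ⇒ Mopanish lisyubi
Kushoa: start from *lesyupe.
  rule 1: no change — lesyupe
  rule 2 (intervocalic lenition): lesyupe → lesyufe
  rule 3: no change — lesyufe
  rule 4 (vowel merger): lesyufe → lesyofe
  ⇒ Kushoa lesyofe
*lesyupe is the unique common source.

*lesyupe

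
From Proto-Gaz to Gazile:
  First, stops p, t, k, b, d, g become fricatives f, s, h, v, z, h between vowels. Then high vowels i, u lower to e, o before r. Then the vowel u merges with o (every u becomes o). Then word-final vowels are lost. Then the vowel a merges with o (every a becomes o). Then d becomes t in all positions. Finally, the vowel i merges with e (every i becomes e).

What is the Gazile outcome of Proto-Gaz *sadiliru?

sozeler

Gazile: start from *sadiliru.
  rule 1 (intervocalic lenition): sadiliru → saziliru
  rule 2 (pre-rhotic lowering): saziliru → sazileru
  rule 3 (vowel merger): sazileru → sazilero
  rule 4 (apocope): sazilero → saziler
  rule 5 (vowel merger): saziler → soziler
  rule 6: no change — soziler
  rule 7 (vowel merger): soziler → sozeler
  ⇒ Gazile sozeler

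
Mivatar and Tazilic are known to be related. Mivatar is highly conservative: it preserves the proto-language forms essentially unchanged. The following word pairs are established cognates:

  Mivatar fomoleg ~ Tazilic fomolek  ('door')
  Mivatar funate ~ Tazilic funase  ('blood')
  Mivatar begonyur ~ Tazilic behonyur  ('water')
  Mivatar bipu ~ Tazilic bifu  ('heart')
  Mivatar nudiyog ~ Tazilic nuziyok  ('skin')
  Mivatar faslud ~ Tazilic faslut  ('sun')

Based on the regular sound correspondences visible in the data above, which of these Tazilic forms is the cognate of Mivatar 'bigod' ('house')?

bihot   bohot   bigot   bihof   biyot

begonyur ~ behonyur — Mivatar g corresponds to Tazilic h between vowels (before a back vowel).
faslud ~ faslut — Mivatar d corresponds to Tazilic t word-finally.
Applying these to Mivatar 'bigod':
  bigod → bihod   (g→h between vowels (before a back vowel))
  bihod → bihot   (d→t word-finally)
So the Tazilic cognate is 'bihot'.

bihot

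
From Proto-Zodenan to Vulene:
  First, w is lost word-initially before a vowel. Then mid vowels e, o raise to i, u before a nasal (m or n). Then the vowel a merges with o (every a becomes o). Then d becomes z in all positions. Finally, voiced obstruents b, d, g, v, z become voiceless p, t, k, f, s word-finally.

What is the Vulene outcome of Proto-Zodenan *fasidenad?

fosizinos

Vulene: start from *fasidenad.
  rule 1: no change — fasidenad
  rule 2 (pre-nasal raising): fasidenad → fasidinad
  rule 3 (vowel merger): fasidinad → fosidinod
  rule 4 (unconditioned shift): fosidinod → fosizinoz
  rule 5 (final devoicing): fosizinoz → fosizinos
  ⇒ Vulene fosizinos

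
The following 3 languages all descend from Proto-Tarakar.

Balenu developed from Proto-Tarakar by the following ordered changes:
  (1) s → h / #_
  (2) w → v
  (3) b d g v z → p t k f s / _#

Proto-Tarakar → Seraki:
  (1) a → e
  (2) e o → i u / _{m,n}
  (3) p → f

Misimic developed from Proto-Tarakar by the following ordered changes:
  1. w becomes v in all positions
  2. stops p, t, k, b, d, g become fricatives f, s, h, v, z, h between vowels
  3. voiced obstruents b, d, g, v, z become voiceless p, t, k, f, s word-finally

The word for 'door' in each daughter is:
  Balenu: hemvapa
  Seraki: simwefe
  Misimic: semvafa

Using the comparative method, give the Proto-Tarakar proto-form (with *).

Position 5: Balenu has a, Seraki has e, Misimic has a. Balenu preserves a here (none of its changes turn any other segment into a), so the proto-segment is *a.
Position 1: Balenu has h, Seraki has s, Misimic has s. Seraki preserves s here (none of its changes turn any other segment into s), so the proto-segment is *s.
Continuing position by position gives *semwapa; check it forward:
Balenu: start from *semwapa.
  rule 1 (debuccalisation): semwapa → hemwapa
  rule 2 (unconditioned shift): hemwapa → hemvapa
  rule 3: no change — hemvapa
  ⇒ Balenu hemvapa
Seraki: *semwapa
  semwapa → semwepe   [vowel merger]
  semwepe → simwepe   [pre-nasal raising]
  simwepe → simwefe   [unconditioned shift]
  giving Seraki simwefe.
Misimic: *semwapa
  semwapa → semvapa   [unconditioned shift]
  semvapa → semvafa   [intervocalic lenition]
  semvafa (rule 3 does not apply)
  giving Misimic semvafa.
*semwapa is the unique common source.

*semwapa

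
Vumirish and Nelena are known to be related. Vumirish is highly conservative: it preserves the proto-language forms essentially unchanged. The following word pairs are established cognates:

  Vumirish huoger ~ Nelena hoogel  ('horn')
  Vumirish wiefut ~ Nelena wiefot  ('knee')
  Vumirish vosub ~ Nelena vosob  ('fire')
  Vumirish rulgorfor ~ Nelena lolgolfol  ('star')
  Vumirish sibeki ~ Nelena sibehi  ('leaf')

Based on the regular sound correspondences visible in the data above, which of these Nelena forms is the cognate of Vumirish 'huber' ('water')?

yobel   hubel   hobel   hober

hobel

vosub ~ vosob — Vumirish u corresponds to Nelena o after a consonant, before a labial obstruent.
huoger ~ hoogel, rulgorfor ~ lolgolfol — Vumirish r corresponds to Nelena l word-finally.
Applying these to Vumirish 'huber':
  huber → hober   (u→o after a consonant, before a labial obstruent)
  hober → hobel   (r→l word-finally)
So the Nelena cognate is 'hobel'.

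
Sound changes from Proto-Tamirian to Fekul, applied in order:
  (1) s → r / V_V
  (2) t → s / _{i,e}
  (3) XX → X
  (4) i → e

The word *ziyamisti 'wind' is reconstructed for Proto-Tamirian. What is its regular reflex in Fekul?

Fekul: *ziyamisti
  ziyamisti (rule 1 does not apply)
  ziyamisti → ziyamissi   [palatalisation]
  ziyamissi → ziyamisi   [degemination]
  ziyamisi → zeyamese   [vowel merger]
  giving Fekul zeyamese.

zeyamese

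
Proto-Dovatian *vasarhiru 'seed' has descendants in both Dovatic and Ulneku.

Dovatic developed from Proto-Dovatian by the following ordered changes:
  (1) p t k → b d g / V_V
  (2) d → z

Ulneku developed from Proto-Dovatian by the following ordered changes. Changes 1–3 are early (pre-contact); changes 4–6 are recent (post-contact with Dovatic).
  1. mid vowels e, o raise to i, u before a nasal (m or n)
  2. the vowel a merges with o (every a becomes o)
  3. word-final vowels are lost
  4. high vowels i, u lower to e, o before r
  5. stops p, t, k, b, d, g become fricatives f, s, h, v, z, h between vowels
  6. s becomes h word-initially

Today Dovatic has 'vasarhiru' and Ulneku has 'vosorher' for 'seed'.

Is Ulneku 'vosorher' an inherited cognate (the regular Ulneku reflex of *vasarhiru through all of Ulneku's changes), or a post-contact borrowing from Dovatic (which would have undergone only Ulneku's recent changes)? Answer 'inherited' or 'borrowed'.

inherited

If inherited, *vasarhiru would pass through all of Ulneku's changes:
Ulneku: *vasarhiru
  vasarhiru (rule 1 does not apply)
  vasarhiru → vosorhiru   [vowel merger]
  vosorhiru → vosorhir   [apocope]
  vosorhir → vosorher   [pre-rhotic lowering]
  vosorher (rule 5 does not apply)
  vosorher (rule 6 does not apply)
  giving Ulneku vosorher.
If borrowed from Dovatic 'vasarhiru' after the early changes, it would undergo only the recent ones:
  rule 4 (pre-rhotic lowering): vasarhiru → vasarheru
  rule 5 (intervocalic lenition): no change (vasarheru)
  rule 6 (debuccalisation): no change (vasarheru)
  ⇒ as a loan: vasarheru
Ulneku 'vosorher' matches the inherited outcome exactly, so it is an inherited cognate, not a loan.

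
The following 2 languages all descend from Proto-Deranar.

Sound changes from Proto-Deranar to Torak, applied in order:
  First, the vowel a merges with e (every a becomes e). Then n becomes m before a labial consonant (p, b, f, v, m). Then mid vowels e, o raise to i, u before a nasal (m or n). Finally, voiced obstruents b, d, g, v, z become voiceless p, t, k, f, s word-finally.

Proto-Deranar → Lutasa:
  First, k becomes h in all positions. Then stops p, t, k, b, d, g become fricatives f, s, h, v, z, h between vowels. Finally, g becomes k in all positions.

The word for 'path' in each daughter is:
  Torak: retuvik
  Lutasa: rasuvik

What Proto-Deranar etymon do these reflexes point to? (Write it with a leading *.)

*ratuvig

Position 7: Torak has k, Lutasa has k. In Lutasa, k can only continue *g, so the proto-segment is *g.
Position 3: Torak has t, Lutasa has s. Taking the neighbouring segments as reconstructed: Torak t can only go back to *t; Lutasa s could go back to *t or *s — the one source consistent with every daughter is *t.
This points to *ratuvig. Verify forward in each daughter:
Torak: *ratuvig
  ratuvig → retuvig   [vowel merger]
  retuvig (rule 2 does not apply)
  retuvig (rule 3 does not apply)
  retuvig → retuvik   [final devoicing]
  giving Torak retuvik.
Lutasa: start from *ratuvig.
  rule 1: no change — ratuvig
  rule 2 (intervocalic lenition): ratuvig → rasuvig
  rule 3 (unconditioned shift): rasuvig → rasuvik
  ⇒ Lutasa rasuvik
No other proto-form is consistent with every reflex, so the reconstruction is *ratuvig.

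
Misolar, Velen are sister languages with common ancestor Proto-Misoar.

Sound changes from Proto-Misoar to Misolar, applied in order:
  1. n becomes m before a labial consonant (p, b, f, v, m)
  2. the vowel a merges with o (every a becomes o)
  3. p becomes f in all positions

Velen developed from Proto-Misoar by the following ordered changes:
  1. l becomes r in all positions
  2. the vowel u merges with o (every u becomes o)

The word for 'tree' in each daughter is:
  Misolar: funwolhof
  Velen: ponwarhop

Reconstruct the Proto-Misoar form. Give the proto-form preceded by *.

*punwalhop

Position 1: Misolar has f, Velen has p. Velen preserves p here (none of its changes turn any other segment into p), so the proto-segment is *p.
Position 9: Misolar has f, Velen has p. Velen preserves p here (none of its changes turn any other segment into p), so the proto-segment is *p.
Position 5: Misolar has o, Velen has a. Velen preserves a here (none of its changes turn any other segment into a), so the proto-segment is *a.
This points to *punwalhop. Verify forward in each daughter:
Misolar: *punwalhop
  punwalhop (rule 1 does not apply)
  punwalhop → punwolhop   [vowel merger]
  punwolhop → funwolhof   [unconditioned shift]
  giving Misolar funwolhof.
Velen: start from *punwalhop.
  rule 1 (unconditioned shift): punwalhop → punwarhop
  rule 2 (vowel merger): punwarhop → ponwarhop
  ⇒ Velen ponwarhop
Only *punwalhop yields all of Misolar funwolhof, Velen ponwarhop.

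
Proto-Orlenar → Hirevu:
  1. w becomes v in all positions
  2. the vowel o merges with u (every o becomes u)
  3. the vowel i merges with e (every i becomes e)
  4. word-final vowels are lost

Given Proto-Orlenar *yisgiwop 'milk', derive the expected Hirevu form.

yesgevup

Hirevu: *yisgiwop > yisgivop > yisgivup > yesgevup  (by unconditioned shift, vowel merger, vowel merger)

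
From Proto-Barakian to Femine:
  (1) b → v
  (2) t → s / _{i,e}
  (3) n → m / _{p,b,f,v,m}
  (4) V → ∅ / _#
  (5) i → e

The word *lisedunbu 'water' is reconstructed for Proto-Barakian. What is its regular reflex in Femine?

Femine: *lisedunbu
  lisedunbu → lisedunvu   [unconditioned shift]
  lisedunvu (rule 2 does not apply)
  lisedunvu → lisedumvu   [nasal place assimilation]
  lisedumvu → lisedumv   [apocope]
  lisedumv → lesedumv   [vowel merger]
  giving Femine lesedumv.

lesedumv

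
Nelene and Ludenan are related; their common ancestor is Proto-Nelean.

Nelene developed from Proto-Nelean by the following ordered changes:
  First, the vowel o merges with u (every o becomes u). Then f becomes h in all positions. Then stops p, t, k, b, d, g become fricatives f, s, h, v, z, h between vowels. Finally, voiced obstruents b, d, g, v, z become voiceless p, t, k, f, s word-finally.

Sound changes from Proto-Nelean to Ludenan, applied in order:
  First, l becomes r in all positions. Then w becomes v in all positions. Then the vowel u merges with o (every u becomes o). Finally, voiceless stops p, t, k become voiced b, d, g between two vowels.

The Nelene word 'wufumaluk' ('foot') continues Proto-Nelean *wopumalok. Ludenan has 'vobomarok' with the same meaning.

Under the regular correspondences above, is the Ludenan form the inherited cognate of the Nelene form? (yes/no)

yes

Derive the expected Ludenan reflex of *wopumalok:
Ludenan: start from *wopumalok.
  rule 1 (unconditioned shift): wopumalok → wopumarok
  rule 2 (unconditioned shift): wopumarok → vopumarok
  rule 3 (vowel merger): vopumarok → vopomarok
  rule 4 (intervocalic voicing): vopomarok → vobomarok
  ⇒ Ludenan vobomarok
Ludenan 'vobomarok' matches the regular reflex exactly, so the pair is cognate.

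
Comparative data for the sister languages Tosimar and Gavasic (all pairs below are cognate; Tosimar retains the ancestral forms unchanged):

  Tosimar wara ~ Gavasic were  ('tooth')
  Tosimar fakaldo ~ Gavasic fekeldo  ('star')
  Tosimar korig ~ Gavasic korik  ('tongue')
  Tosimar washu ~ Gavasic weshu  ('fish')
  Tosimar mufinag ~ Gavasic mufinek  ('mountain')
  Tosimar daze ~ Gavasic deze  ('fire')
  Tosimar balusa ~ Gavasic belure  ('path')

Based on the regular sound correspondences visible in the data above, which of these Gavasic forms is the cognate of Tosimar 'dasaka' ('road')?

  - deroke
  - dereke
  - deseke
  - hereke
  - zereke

dereke

fakaldo ~ fekeldo, washu ~ weshu — Tosimar a corresponds to Gavasic e after a consonant, before a consonant other than r, m, n, p, b, f, v.
balusa ~ belure — Tosimar s corresponds to Gavasic r between vowels (before a back vowel).
wara ~ were, balusa ~ belure — Tosimar a corresponds to Gavasic e word-finally.
Applying these to Tosimar 'dasaka':
  dasaka → desaka   (a→e after a consonant, before a consonant other than r, m, n, p, b, f, v)
  desaka → deraka   (s→r between vowels (before a back vowel))
  deraka → dereka   (a→e after a consonant, before a consonant other than r, m, n, p, b, f, v)
  dereka → dereke   (a→e word-finally)
So the Gavasic cognate is 'dereke'.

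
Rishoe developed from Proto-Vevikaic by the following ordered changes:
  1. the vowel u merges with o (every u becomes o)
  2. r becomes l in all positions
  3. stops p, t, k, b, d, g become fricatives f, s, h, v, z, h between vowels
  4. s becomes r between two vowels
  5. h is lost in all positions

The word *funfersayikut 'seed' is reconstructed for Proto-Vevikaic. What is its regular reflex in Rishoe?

Rishoe: *funfersayikut
  funfersayikut → fonfersayikot   [vowel merger]
  fonfersayikot → fonfelsayikot   [unconditioned shift]
  fonfelsayikot → fonfelsayihot   [intervocalic lenition]
  fonfelsayihot (rule 4 does not apply)
  fonfelsayihot → fonfelsayiot   [h-loss]
  giving Rishoe fonfelsayiot.

fonfelsayiot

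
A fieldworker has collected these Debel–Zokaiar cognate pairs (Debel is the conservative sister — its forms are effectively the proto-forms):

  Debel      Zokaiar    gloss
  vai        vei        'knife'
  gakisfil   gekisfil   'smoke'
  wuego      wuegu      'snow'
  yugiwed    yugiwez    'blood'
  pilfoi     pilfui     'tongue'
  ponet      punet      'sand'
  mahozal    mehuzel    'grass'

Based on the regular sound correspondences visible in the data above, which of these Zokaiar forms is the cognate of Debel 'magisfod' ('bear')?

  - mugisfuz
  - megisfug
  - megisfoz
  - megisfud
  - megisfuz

gakisfil ~ gekisfil, mahozal ~ mehuzel — Debel a corresponds to Zokaiar e after a consonant, before a consonant other than r, m, n, p, b, f, v.
mahozal ~ mehuzel — Debel o corresponds to Zokaiar u after a consonant, before a consonant other than r, m, n, p, b, f, v.
yugiwed ~ yugiwez — Debel d corresponds to Zokaiar z word-finally.
Applying these to Debel 'magisfod':
  magisfod → megisfod   (a→e after a consonant, before a consonant other than r, m, n, p, b, f, v)
  megisfod → megisfud   (o→u after a consonant, before a consonant other than r, m, n, p, b, f, v)
  megisfud → megisfuz   (d→z word-finally)
So the Zokaiar cognate is 'megisfuz'.

megisfuz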